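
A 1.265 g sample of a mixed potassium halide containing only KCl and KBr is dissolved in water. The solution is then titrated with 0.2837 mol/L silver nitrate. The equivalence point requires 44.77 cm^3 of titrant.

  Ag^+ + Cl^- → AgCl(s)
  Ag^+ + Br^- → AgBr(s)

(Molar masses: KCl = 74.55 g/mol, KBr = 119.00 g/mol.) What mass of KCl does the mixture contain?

0.4133 g

n(AgNO3) = 0.04477 × 0.2837 = 0.01270 mol
Let x = n(KCl), y = n(KBr).
Titrant: 1x + 1y = 0.01270;  mass: 74.55x + 119.00y = 1.265
Solving, x = 5.544 × 10^-3 mol, y = 7.157 × 10^-3 mol
mass of KCl = 5.544 × 10^-3 × 74.55 = 0.4133 g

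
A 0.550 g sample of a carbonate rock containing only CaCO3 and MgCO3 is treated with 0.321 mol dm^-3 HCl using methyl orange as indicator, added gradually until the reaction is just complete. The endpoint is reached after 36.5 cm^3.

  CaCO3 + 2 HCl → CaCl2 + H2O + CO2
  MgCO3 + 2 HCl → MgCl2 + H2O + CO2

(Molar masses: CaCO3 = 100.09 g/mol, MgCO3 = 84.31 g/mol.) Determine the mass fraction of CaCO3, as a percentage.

64.7 %

n(HCl) = 0.0365 × 0.321 = 0.0117 mol
Let x = n(CaCO3), y = n(MgCO3).
Titrant: 2x + 2y = 0.0117;  mass: 100.09x + 84.31y = 0.550
Solving, x = 3.55 × 10^-3 mol, y = 2.30 × 10^-3 mol
mass of CaCO3 = 3.55 × 10^-3 × 100.09 = 0.356 g
% CaCO3 = 0.356 / 0.550 × 100 = 64.7 %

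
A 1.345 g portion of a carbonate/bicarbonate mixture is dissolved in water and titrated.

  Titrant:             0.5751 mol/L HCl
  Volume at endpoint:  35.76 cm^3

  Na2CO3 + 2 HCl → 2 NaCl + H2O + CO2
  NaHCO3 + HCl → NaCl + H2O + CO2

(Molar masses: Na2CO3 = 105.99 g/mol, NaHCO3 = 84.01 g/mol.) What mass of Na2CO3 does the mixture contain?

0.6539 g

n(HCl) = 0.03576 × 0.5751 = 0.02057 mol
Let x = n(Na2CO3), y = n(NaHCO3).
Titrant: 2x + 1y = 0.02057;  mass: 105.99x + 84.01y = 1.345
Solving, x = 6.170 × 10^-3 mol, y = 8.226 × 10^-3 mol
mass of Na2CO3 = 6.170 × 10^-3 × 105.99 = 0.6539 g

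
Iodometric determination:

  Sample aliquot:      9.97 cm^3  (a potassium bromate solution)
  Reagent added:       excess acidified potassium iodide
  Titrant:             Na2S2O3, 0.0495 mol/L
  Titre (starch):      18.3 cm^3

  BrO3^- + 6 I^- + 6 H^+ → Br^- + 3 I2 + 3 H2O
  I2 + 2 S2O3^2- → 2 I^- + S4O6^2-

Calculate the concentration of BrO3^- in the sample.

n(S2O3^2-) = 0.0183 × 0.0495 = 9.06 × 10^-4 mol
n(I2) = n(S2O3^2-)/2 = 4.53 × 10^-4 mol
From the 1:3 ratio, n(BrO3^-) in the aliquot = 1/3 × 4.53 × 10^-4 = 1.51 × 10^-4 mol
[BrO3^-] = 1.51 × 10^-4 / 0.00997 = 0.0151 mol/L

0.0151 mol/L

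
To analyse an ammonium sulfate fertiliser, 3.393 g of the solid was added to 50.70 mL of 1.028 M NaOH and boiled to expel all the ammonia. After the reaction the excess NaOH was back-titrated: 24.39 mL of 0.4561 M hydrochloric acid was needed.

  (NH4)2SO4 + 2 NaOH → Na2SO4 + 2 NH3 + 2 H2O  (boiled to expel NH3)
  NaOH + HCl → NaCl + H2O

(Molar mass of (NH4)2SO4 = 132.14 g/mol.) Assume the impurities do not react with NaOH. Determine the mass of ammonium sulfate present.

n(NaOH) added = 0.05070 × 1.028 = 0.05212 mol
n(HCl) used in back-titration = 0.02439 × 0.4561 = 0.01112 mol
n(NaOH) left over = 0.01112 mol (1:1 ratio)
n(NaOH) consumed by analyte = 0.05212 − 0.01112 = 0.04100 mol
From the 1:2 ratio, n((NH4)2SO4) = 1/2 × 0.04100 = 0.02050 mol
mass of (NH4)2SO4 = 0.02050 × 132.14 = 2.709 g

2.709 g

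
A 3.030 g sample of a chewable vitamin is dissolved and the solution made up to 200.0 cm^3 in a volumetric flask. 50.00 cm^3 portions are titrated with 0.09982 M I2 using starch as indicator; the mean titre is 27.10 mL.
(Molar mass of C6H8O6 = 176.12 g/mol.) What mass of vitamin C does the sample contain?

1.906 g

C6H8O6 + I2 → C6H6O6 + 2 HI
n(I2) per titration = 0.02710 × 0.09982 = 2.705 × 10^-3 mol
n(C6H8O6) in each aliquot = 2.705 × 10^-3 mol (1:1 ratio)
n(C6H8O6) in the whole flask = 2.705 × 10^-3 × 200.0/50.00 = 0.01082 mol
mass of C6H8O6 = 0.01082 × 176.12 = 1.906 g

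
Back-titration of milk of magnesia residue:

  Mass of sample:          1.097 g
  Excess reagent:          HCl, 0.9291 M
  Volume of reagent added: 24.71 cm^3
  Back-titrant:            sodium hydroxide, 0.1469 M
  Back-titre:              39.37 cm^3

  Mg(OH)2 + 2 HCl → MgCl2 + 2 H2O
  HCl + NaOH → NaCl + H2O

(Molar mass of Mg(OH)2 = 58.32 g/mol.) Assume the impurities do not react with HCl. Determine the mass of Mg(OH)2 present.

n(HCl) added = 0.02471 × 0.9291 = 0.02296 mol
n(NaOH) used in back-titration = 0.03937 × 0.1469 = 5.783 × 10^-3 mol
n(HCl) left over = 5.783 × 10^-3 mol (1:1 ratio)
n(HCl) consumed by analyte = 0.02296 − 5.783 × 10^-3 = 0.01717 mol
From the 1:2 ratio, n(Mg(OH)2) = 1/2 × 0.01717 = 8.587 × 10^-3 mol
mass of Mg(OH)2 = 8.587 × 10^-3 × 58.32 = 0.5008 g

0.5008 g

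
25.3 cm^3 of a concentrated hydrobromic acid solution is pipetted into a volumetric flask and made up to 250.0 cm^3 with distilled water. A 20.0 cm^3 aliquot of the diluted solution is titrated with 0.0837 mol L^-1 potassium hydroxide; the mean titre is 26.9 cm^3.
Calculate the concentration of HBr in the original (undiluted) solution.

1.11 mol/L

HBr + KOH → KBr + H2O
n(KOH) = 0.0269 × 0.0837 = 2.25 × 10^-3 mol
n(HBr) in the aliquot = 2.25 × 10^-3 mol (1:1 ratio)
[HBr]_dilute = 2.25 × 10^-3 / 0.0200 = 0.113 mol/L
Dilution factor = 250.0 / 25.3 = 9.881
[HBr]_stock = 0.113 × 9.881 = 1.11 mol/L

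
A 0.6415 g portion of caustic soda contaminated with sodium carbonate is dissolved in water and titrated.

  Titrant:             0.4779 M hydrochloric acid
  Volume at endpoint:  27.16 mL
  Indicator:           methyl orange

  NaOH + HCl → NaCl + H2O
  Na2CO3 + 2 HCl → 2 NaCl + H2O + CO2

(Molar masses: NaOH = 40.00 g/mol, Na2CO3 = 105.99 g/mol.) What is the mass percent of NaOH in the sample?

22.25 %

n(HCl) = 0.02716 × 0.4779 = 0.01298 mol
Let x = n(NaOH), y = n(Na2CO3).
Titrant: 1x + 2y = 0.01298;  mass: 40.00x + 105.99y = 0.6415
Solving, x = 3.568 × 10^-3 mol, y = 4.706 × 10^-3 mol
mass of NaOH = 3.568 × 10^-3 × 40.00 = 0.1427 g
% NaOH = 0.1427 / 0.6415 × 100 = 22.25 %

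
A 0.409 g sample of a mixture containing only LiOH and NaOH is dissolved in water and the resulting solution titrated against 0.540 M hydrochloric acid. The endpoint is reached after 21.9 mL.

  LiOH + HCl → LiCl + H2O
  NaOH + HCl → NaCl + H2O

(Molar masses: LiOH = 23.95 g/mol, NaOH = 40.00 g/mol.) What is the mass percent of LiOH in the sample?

n(HCl) = 0.0219 × 0.540 = 0.0118 mol
Let x = n(LiOH), y = n(NaOH).
Titrant: 1x + 1y = 0.0118;  mass: 23.95x + 40.00y = 0.409
Solving, x = 3.99 × 10^-3 mol, y = 7.84 × 10^-3 mol
mass of LiOH = 3.99 × 10^-3 × 23.95 = 0.0956 g
% LiOH = 0.0956 / 0.409 × 100 = 23.4 %

23.4 %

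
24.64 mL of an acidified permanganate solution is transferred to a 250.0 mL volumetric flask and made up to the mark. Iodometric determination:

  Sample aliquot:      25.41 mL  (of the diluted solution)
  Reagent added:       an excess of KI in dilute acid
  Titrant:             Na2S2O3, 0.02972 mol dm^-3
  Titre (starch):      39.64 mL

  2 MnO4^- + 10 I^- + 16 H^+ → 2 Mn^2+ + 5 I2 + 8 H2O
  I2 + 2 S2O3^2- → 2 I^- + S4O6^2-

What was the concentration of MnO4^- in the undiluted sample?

0.09408 mol/L

n(S2O3^2-) = 0.03964 × 0.02972 = 1.178 × 10^-3 mol
n(I2) = n(S2O3^2-)/2 = 5.891 × 10^-4 mol
From the 2:5 ratio, n(MnO4^-) in the aliquot = 2/5 × 5.891 × 10^-4 = 2.356 × 10^-4 mol
[MnO4^-]_dilute = 2.356 × 10^-4 / 0.02541 = 0.009273 mol/L
[MnO4^-]_original = 0.009273 × 250.0/24.64 = 0.09408 mol/L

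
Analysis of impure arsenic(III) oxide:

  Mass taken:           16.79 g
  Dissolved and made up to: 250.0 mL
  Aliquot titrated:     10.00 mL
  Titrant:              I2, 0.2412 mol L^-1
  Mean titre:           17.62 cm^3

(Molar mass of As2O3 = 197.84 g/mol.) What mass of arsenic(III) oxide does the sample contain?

As2O3 + 2 I2 + 2 H2O → As2O5 + 4 HI
n(I2) per titration = 0.01762 × 0.2412 = 4.250 × 10^-3 mol
From the 1:2 ratio, n(As2O3) in each aliquot = 1/2 × 4.250 × 10^-3 = 2.125 × 10^-3 mol
n(As2O3) in the whole flask = 2.125 × 10^-3 × 250.0/10.00 = 0.05312 mol
mass of As2O3 = 0.05312 × 197.84 = 10.51 g

10.51 g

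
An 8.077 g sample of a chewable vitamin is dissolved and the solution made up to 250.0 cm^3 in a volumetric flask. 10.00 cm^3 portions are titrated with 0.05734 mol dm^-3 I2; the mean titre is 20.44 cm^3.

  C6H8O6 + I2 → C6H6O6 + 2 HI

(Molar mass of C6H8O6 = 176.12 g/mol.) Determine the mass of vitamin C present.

5.160 g

n(I2) per titration = 0.02044 × 0.05734 = 1.172 × 10^-3 mol
n(C6H8O6) in each aliquot = 1.172 × 10^-3 mol (1:1 ratio)
n(C6H8O6) in the whole flask = 1.172 × 10^-3 × 250.0/10.00 = 0.02930 mol
mass of C6H8O6 = 0.02930 × 176.12 = 5.160 g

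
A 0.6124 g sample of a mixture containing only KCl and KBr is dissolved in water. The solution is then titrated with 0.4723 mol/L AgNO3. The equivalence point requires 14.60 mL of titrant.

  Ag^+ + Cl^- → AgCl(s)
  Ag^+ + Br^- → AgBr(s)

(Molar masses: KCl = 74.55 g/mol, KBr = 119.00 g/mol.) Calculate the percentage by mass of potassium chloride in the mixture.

n(AgNO3) = 0.01460 × 0.4723 = 6.896 × 10^-3 mol
Let x = n(KCl), y = n(KBr).
Titrant: 1x + 1y = 6.896 × 10^-3;  mass: 74.55x + 119.00y = 0.6124
Solving, x = 4.683 × 10^-3 mol, y = 2.212 × 10^-3 mol
mass of KCl = 4.683 × 10^-3 × 74.55 = 0.3491 g
% KCl = 0.3491 / 0.6124 × 100 = 57.01 %

57.01 %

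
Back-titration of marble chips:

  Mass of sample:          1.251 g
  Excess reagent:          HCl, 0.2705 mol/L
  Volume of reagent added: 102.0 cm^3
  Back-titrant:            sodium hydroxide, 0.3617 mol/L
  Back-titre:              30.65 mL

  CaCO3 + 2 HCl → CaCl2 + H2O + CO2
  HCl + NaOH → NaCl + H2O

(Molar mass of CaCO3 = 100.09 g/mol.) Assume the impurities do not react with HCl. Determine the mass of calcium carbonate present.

0.8260 g

n(HCl) added = 0.1020 × 0.2705 = 0.02759 mol
n(NaOH) used in back-titration = 0.03065 × 0.3617 = 0.01109 mol
n(HCl) left over = 0.01109 mol (1:1 ratio)
n(HCl) consumed by analyte = 0.02759 − 0.01109 = 0.01650 mol
From the 1:2 ratio, n(CaCO3) = 1/2 × 0.01650 = 8.252 × 10^-3 mol
mass of CaCO3 = 8.252 × 10^-3 × 100.09 = 0.8260 g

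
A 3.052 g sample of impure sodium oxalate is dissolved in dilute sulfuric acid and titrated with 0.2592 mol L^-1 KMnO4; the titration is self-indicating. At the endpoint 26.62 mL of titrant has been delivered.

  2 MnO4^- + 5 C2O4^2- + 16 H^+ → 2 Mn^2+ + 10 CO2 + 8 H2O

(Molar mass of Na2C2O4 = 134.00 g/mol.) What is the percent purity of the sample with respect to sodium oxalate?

75.74 %

n(KMnO4) = 0.02662 L × 0.2592 mol/L = 6.900 × 10^-3 mol
From the 5:2 ratio, n(Na2C2O4) = 5/2 × 6.900 × 10^-3 = 0.01725 mol
mass of Na2C2O4 = 0.01725 × 134.00 g/mol = 2.311 g
% Na2C2O4 = 2.311 / 3.052 × 100 = 75.74 %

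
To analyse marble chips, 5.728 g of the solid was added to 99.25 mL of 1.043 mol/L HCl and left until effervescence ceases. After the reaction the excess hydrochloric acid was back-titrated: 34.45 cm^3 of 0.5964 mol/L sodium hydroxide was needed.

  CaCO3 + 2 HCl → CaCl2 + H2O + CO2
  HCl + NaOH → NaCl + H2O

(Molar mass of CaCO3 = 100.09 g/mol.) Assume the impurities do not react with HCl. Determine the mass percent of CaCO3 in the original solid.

72.49 %

n(HCl) added = 0.09925 × 1.043 = 0.1035 mol
n(NaOH) used in back-titration = 0.03445 × 0.5964 = 0.02055 mol
n(HCl) left over = 0.02055 mol (1:1 ratio)
n(HCl) consumed by analyte = 0.1035 − 0.02055 = 0.08297 mol
From the 1:2 ratio, n(CaCO3) = 1/2 × 0.08297 = 0.04149 mol
mass of CaCO3 = 0.04149 × 100.09 = 4.152 g
% CaCO3 = 4.152 / 5.728 × 100 = 72.49 %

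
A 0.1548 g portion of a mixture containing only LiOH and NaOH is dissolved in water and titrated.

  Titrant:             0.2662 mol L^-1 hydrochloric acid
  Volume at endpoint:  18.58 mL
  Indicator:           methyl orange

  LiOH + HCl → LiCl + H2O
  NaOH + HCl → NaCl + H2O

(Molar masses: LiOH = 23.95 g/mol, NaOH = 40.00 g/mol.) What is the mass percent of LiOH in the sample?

n(HCl) = 0.01858 × 0.2662 = 4.946 × 10^-3 mol
Let x = n(LiOH), y = n(NaOH).
Titrant: 1x + 1y = 4.946 × 10^-3;  mass: 23.95x + 40.00y = 0.1548
Solving, x = 2.682 × 10^-3 mol, y = 2.264 × 10^-3 mol
mass of LiOH = 2.682 × 10^-3 × 23.95 = 0.06422 g
% LiOH = 0.06422 / 0.1548 × 100 = 41.49 %

41.49 %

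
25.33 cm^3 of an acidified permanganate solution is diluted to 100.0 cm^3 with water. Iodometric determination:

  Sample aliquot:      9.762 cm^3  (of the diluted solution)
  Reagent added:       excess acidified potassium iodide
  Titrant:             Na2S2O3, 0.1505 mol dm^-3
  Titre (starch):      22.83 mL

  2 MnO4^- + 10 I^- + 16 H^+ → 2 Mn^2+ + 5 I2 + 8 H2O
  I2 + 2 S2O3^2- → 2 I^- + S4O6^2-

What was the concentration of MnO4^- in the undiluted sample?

n(S2O3^2-) = 0.02283 × 0.1505 = 3.436 × 10^-3 mol
n(I2) = n(S2O3^2-)/2 = 1.718 × 10^-3 mol
From the 2:5 ratio, n(MnO4^-) in the aliquot = 2/5 × 1.718 × 10^-3 = 6.872 × 10^-4 mol
[MnO4^-]_dilute = 6.872 × 10^-4 / 0.009762 = 0.07039 mol/L
[MnO4^-]_original = 0.07039 × 100.0/25.33 = 0.2779 mol/L

0.2779 mol/L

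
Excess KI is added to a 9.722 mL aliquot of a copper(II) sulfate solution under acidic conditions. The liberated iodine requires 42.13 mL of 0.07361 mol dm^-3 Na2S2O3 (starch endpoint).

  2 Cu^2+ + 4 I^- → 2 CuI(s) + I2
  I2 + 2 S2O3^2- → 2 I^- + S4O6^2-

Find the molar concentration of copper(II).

0.3190 mol/L

n(S2O3^2-) = 0.04213 × 0.07361 = 3.101 × 10^-3 mol
n(I2) = n(S2O3^2-)/2 = 1.551 × 10^-3 mol
From the 2:1 ratio, n(Cu2+) in the aliquot = 2/1 × 1.551 × 10^-3 = 3.101 × 10^-3 mol
[Cu2+] = 3.101 × 10^-3 / 0.009722 = 0.3190 mol/L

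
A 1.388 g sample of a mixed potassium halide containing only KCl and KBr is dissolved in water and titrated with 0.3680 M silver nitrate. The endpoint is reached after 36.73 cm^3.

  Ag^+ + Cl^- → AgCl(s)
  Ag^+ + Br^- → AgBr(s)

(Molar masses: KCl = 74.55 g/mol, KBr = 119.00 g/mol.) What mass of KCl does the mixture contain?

0.3698 g

n(AgNO3) = 0.03673 × 0.3680 = 0.01352 mol
Let x = n(KCl), y = n(KBr).
Titrant: 1x + 1y = 0.01352;  mass: 74.55x + 119.00y = 1.388
Solving, x = 4.960 × 10^-3 mol, y = 8.556 × 10^-3 mol
mass of KCl = 4.960 × 10^-3 × 74.55 = 0.3698 g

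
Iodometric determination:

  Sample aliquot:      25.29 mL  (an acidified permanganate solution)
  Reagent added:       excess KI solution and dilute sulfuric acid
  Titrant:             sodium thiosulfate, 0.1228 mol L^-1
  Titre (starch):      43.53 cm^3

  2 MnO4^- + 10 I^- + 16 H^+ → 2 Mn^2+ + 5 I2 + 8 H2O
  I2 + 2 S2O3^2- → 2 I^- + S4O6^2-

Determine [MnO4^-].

0.04227 mol/L

n(S2O3^2-) = 0.04353 × 0.1228 = 5.345 × 10^-3 mol
n(I2) = n(S2O3^2-)/2 = 2.673 × 10^-3 mol
From the 2:5 ratio, n(MnO4^-) in the aliquot = 2/5 × 2.673 × 10^-3 = 1.069 × 10^-3 mol
[MnO4^-] = 1.069 × 10^-3 / 0.02529 = 0.04227 mol/L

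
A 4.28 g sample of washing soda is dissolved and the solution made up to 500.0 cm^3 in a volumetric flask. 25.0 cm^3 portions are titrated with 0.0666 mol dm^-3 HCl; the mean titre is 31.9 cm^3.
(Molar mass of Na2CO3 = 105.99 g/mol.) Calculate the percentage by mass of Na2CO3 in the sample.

52.6 %

Na2CO3 + 2 HCl → 2 NaCl + H2O + CO2
n(HCl) per titration = 0.0319 × 0.0666 = 2.12 × 10^-3 mol
From the 1:2 ratio, n(Na2CO3) in each aliquot = 1/2 × 2.12 × 10^-3 = 1.06 × 10^-3 mol
n(Na2CO3) in the whole flask = 1.06 × 10^-3 × 500.0/25.0 = 0.0212 mol
mass of Na2CO3 = 0.0212 × 105.99 = 2.25 g
% Na2CO3 = 2.25 / 4.28 × 100 = 52.6 %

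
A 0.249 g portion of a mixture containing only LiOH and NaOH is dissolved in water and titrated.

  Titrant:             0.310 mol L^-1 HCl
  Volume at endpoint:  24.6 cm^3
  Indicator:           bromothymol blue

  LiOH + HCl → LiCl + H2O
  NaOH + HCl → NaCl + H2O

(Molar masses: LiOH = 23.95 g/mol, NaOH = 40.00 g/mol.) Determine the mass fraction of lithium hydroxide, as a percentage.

33.6 %

n(HCl) = 0.0246 × 0.310 = 7.63 × 10^-3 mol
Let x = n(LiOH), y = n(NaOH).
Titrant: 1x + 1y = 7.63 × 10^-3;  mass: 23.95x + 40.00y = 0.249
Solving, x = 3.49 × 10^-3 mol, y = 4.13 × 10^-3 mol
mass of LiOH = 3.49 × 10^-3 × 23.95 = 0.0836 g
% LiOH = 0.0836 / 0.249 × 100 = 33.6 %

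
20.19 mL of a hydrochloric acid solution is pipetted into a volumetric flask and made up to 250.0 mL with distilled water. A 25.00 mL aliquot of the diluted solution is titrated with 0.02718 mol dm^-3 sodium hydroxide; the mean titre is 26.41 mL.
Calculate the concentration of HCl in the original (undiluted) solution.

0.3555 mol/L

HCl + NaOH → NaCl + H2O
n(NaOH) = 0.02641 × 0.02718 = 7.178 × 10^-4 mol
n(HCl) in the aliquot = 7.178 × 10^-4 mol (1:1 ratio)
[HCl]_dilute = 7.178 × 10^-4 / 0.02500 = 0.02871 mol/L
Dilution factor = 250.0 / 20.19 = 12.38
[HCl]_stock = 0.02871 × 12.38 = 0.3555 mol/L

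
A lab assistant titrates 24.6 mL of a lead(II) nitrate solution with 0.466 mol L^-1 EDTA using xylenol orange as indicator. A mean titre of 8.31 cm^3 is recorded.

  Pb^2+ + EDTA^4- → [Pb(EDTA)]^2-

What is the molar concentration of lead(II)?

0.157 mol/L

n(EDTA) = 0.00831 L × 0.466 mol/L = 3.87 × 10^-3 mol
n(Pb2+) = 3.87 × 10^-3 mol (1:1 mole ratio)
[Pb2+] = 3.87 × 10^-3 mol / 0.0246 L = 0.157 mol/L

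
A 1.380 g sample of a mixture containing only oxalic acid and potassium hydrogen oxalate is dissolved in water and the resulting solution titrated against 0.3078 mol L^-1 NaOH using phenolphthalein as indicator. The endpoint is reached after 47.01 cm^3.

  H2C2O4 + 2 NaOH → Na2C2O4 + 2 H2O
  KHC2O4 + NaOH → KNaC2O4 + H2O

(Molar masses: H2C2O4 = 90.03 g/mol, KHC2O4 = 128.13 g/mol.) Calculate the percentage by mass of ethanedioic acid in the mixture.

18.60 %

n(NaOH) = 0.04701 × 0.3078 = 0.01447 mol
Let x = n(H2C2O4), y = n(KHC2O4).
Titrant: 2x + 1y = 0.01447;  mass: 90.03x + 128.13y = 1.380
Solving, x = 2.851 × 10^-3 mol, y = 8.767 × 10^-3 mol
mass of H2C2O4 = 2.851 × 10^-3 × 90.03 = 0.2567 g
% H2C2O4 = 0.2567 / 1.380 × 100 = 18.60 %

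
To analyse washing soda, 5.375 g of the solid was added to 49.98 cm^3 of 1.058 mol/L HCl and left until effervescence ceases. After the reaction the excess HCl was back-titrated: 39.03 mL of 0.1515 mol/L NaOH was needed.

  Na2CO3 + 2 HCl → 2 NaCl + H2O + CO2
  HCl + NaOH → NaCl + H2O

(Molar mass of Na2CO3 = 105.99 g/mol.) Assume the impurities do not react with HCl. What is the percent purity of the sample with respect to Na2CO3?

46.31 %

n(HCl) added = 0.04998 × 1.058 = 0.05288 mol
n(NaOH) used in back-titration = 0.03903 × 0.1515 = 5.913 × 10^-3 mol
n(HCl) left over = 5.913 × 10^-3 mol (1:1 ratio)
n(HCl) consumed by analyte = 0.05288 − 5.913 × 10^-3 = 0.04697 mol
From the 1:2 ratio, n(Na2CO3) = 1/2 × 0.04697 = 0.02348 mol
mass of Na2CO3 = 0.02348 × 105.99 = 2.489 g
% Na2CO3 = 2.489 / 5.375 × 100 = 46.31 %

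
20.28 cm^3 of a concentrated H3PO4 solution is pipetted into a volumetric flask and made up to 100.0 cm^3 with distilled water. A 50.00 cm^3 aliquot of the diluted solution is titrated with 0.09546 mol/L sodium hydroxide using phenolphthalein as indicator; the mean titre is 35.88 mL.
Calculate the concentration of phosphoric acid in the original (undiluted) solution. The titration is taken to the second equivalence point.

0.1689 mol/L

H3PO4 + 2 NaOH → Na2HPO4 + 2 H2O
n(NaOH) = 0.03588 × 0.09546 = 3.425 × 10^-3 mol
From the 1:2 ratio, n(H3PO4) in the aliquot = 1/2 × 3.425 × 10^-3 = 1.713 × 10^-3 mol
[H3PO4]_dilute = 1.713 × 10^-3 / 0.05000 = 0.03425 mol/L
Dilution factor = 100.0 / 20.28 = 4.931
[H3PO4]_stock = 0.03425 × 4.931 = 0.1689 mol/L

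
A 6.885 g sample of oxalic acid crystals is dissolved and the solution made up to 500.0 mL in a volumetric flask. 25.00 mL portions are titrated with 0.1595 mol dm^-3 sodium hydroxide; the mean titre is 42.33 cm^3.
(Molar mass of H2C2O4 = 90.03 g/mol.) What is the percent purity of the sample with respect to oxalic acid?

88.29 %

H2C2O4 + 2 NaOH → Na2C2O4 + 2 H2O
n(NaOH) per titration = 0.04233 × 0.1595 = 6.752 × 10^-3 mol
From the 1:2 ratio, n(H2C2O4) in each aliquot = 1/2 × 6.752 × 10^-3 = 3.376 × 10^-3 mol
n(H2C2O4) in the whole flask = 3.376 × 10^-3 × 500.0/25.00 = 0.06752 mol
mass of H2C2O4 = 0.06752 × 90.03 = 6.078 g
% H2C2O4 = 6.078 / 6.885 × 100 = 88.29 %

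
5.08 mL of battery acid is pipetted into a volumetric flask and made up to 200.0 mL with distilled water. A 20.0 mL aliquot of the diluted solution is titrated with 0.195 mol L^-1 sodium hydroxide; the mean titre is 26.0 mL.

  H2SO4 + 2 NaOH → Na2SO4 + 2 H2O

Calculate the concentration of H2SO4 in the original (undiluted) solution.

4.99 mol/L

n(NaOH) = 0.0260 × 0.195 = 5.07 × 10^-3 mol
From the 1:2 ratio, n(H2SO4) in the aliquot = 1/2 × 5.07 × 10^-3 = 2.53 × 10^-3 mol
[H2SO4]_dilute = 2.53 × 10^-3 / 0.0200 = 0.127 mol/L
Dilution factor = 200.0 / 5.08 = 39.37
[H2SO4]_stock = 0.127 × 39.37 = 4.99 mol/L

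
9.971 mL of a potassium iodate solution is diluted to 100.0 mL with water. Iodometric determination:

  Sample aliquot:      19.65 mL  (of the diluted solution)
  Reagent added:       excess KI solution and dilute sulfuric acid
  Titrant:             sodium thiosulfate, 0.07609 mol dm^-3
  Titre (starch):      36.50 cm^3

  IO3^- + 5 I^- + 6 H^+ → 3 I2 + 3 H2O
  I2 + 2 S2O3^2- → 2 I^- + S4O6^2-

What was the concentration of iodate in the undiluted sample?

n(S2O3^2-) = 0.03650 × 0.07609 = 2.777 × 10^-3 mol
n(I2) = n(S2O3^2-)/2 = 1.389 × 10^-3 mol
From the 1:3 ratio, n(IO3^-) in the aliquot = 1/3 × 1.389 × 10^-3 = 4.629 × 10^-4 mol
[IO3^-]_dilute = 4.629 × 10^-4 / 0.01965 = 0.02356 mol/L
[IO3^-]_original = 0.02356 × 100.0/9.971 = 0.2362 mol/L

0.2362 mol/L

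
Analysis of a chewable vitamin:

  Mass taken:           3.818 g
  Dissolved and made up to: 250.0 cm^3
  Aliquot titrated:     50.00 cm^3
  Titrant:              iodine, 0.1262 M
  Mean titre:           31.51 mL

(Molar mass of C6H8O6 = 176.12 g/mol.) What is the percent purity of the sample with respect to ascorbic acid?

C6H8O6 + I2 → C6H6O6 + 2 HI
n(I2) per titration = 0.03151 × 0.1262 = 3.977 × 10^-3 mol
n(C6H8O6) in each aliquot = 3.977 × 10^-3 mol (1:1 ratio)
n(C6H8O6) in the whole flask = 3.977 × 10^-3 × 250.0/50.00 = 0.01988 mol
mass of C6H8O6 = 0.01988 × 176.12 = 3.502 g
% C6H8O6 = 3.502 / 3.818 × 100 = 91.72 %

91.72 %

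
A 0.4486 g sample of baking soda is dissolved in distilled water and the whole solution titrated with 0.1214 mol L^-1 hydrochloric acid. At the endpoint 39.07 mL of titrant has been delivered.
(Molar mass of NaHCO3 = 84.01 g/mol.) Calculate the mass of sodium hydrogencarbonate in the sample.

0.3985 g

NaHCO3 + HCl → NaCl + H2O + CO2
n(HCl) = 0.03907 L × 0.1214 mol/L = 4.743 × 10^-3 mol
n(NaHCO3) = 4.743 × 10^-3 mol (1:1 ratio)
mass of NaHCO3 = 4.743 × 10^-3 × 84.01 g/mol = 0.3985 g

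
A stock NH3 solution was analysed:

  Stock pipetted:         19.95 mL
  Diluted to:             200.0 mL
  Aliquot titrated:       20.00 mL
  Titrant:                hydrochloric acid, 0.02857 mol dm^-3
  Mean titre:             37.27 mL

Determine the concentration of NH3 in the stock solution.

0.5337 mol/L

NH3 + HCl → NH4Cl
n(HCl) = 0.03727 × 0.02857 = 1.065 × 10^-3 mol
n(NH3) in the aliquot = 1.065 × 10^-3 mol (1:1 ratio)
[NH3]_dilute = 1.065 × 10^-3 / 0.02000 = 0.05324 mol/L
Dilution factor = 200.0 / 19.95 = 10.03
[NH3]_stock = 0.05324 × 10.03 = 0.5337 mol/L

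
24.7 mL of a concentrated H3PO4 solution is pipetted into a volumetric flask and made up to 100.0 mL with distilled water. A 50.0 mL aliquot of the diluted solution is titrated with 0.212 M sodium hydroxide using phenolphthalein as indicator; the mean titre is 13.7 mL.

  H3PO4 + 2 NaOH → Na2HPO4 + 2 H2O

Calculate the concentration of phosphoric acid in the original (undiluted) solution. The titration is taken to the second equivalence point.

n(NaOH) = 0.0137 × 0.212 = 2.90 × 10^-3 mol
From the 1:2 ratio, n(H3PO4) in the aliquot = 1/2 × 2.90 × 10^-3 = 1.45 × 10^-3 mol
[H3PO4]_dilute = 1.45 × 10^-3 / 0.0500 = 0.0290 mol/L
Dilution factor = 100.0 / 24.7 = 4.049
[H3PO4]_stock = 0.0290 × 4.049 = 0.118 mol/L

0.118 M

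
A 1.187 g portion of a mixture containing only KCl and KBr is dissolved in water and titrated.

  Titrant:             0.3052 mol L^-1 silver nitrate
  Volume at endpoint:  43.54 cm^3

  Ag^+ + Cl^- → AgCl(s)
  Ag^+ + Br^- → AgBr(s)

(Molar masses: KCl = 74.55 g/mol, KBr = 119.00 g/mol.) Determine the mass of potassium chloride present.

n(AgNO3) = 0.04354 × 0.3052 = 0.01329 mol
Let x = n(KCl), y = n(KBr).
Titrant: 1x + 1y = 0.01329;  mass: 74.55x + 119.00y = 1.187
Solving, x = 8.871 × 10^-3 mol, y = 4.417 × 10^-3 mol
mass of KCl = 8.871 × 10^-3 × 74.55 = 0.6613 g

0.6613 g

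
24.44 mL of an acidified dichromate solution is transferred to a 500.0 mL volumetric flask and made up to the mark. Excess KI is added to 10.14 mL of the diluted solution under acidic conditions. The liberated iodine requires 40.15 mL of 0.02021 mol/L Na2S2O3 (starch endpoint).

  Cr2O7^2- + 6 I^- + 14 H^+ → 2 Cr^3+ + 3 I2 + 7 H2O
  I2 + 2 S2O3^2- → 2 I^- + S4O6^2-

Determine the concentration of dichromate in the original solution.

0.2729 mol/L

n(S2O3^2-) = 0.04015 × 0.02021 = 8.114 × 10^-4 mol
n(I2) = n(S2O3^2-)/2 = 4.057 × 10^-4 mol
From the 1:3 ratio, n(Cr2O7^2-) in the aliquot = 1/3 × 4.057 × 10^-4 = 1.352 × 10^-4 mol
[Cr2O7^2-]_dilute = 1.352 × 10^-4 / 0.01014 = 0.01334 mol/L
[Cr2O7^2-]_original = 0.01334 × 500.0/24.44 = 0.2729 mol/L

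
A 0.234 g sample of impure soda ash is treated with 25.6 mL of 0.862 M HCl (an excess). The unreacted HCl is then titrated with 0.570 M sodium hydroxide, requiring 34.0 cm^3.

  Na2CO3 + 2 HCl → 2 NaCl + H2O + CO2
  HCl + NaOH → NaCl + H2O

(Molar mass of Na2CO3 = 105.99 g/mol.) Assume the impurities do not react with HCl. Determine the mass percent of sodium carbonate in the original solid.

60.9 %

n(HCl) added = 0.0256 × 0.862 = 0.0221 mol
n(NaOH) used in back-titration = 0.0340 × 0.570 = 0.0194 mol
n(HCl) left over = 0.0194 mol (1:1 ratio)
n(HCl) consumed by analyte = 0.0221 − 0.0194 = 2.69 × 10^-3 mol
From the 1:2 ratio, n(Na2CO3) = 1/2 × 2.69 × 10^-3 = 1.34 × 10^-3 mol
mass of Na2CO3 = 1.34 × 10^-3 × 105.99 = 0.142 g
% Na2CO3 = 0.142 / 0.234 × 100 = 60.9 %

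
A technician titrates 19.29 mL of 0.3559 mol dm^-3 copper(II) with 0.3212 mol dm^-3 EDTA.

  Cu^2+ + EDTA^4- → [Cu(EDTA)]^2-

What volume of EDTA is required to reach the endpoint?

21.37 mL

n(Cu2+) = 0.01929 L × 0.3559 mol/L = 6.865 × 10^-3 mol
n(EDTA) = 6.865 × 10^-3 mol (1:1 stoichiometry)
V(EDTA) = 6.865 × 10^-3 mol / 0.3212 mol/L = 0.02137 L = 21.37 mL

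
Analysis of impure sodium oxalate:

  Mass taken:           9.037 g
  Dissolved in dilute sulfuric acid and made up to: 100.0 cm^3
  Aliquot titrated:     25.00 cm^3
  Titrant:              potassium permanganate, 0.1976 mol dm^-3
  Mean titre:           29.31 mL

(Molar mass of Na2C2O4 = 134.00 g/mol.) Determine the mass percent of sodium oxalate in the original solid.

2 MnO4^- + 5 C2O4^2- + 16 H^+ → 2 Mn^2+ + 10 CO2 + 8 H2O
n(KMnO4) per titration = 0.02931 × 0.1976 = 5.792 × 10^-3 mol
From the 5:2 ratio, n(Na2C2O4) in each aliquot = 5/2 × 5.792 × 10^-3 = 0.01448 mol
n(Na2C2O4) in the whole flask = 0.01448 × 100.0/25.00 = 0.05792 mol
mass of Na2C2O4 = 0.05792 × 134.00 = 7.761 g
% Na2C2O4 = 7.761 / 9.037 × 100 = 85.88 %

85.88 %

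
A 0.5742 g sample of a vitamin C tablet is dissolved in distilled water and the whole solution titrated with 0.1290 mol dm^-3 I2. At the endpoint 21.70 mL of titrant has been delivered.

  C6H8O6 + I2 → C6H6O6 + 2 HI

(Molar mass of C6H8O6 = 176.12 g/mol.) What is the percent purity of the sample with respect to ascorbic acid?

85.86 %

n(I2) = 0.02170 L × 0.1290 mol/L = 2.799 × 10^-3 mol
n(C6H8O6) = 2.799 × 10^-3 mol (1:1 ratio)
mass of C6H8O6 = 2.799 × 10^-3 × 176.12 g/mol = 0.4930 g
% C6H8O6 = 0.4930 / 0.5742 × 100 = 85.86 %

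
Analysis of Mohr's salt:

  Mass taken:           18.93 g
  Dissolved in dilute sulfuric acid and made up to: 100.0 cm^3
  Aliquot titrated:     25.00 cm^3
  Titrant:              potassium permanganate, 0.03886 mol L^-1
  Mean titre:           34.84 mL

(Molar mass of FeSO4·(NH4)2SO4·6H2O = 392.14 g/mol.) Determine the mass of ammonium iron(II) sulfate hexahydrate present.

MnO4^- + 5 Fe^2+ + 8 H^+ → Mn^2+ + 5 Fe^3+ + 4 H2O
n(KMnO4) per titration = 0.03484 × 0.03886 = 1.354 × 10^-3 mol
From the 5:1 ratio, n(FeSO4·(NH4)2SO4·6H2O) in each aliquot = 5/1 × 1.354 × 10^-3 = 6.769 × 10^-3 mol
n(FeSO4·(NH4)2SO4·6H2O) in the whole flask = 6.769 × 10^-3 × 100.0/25.00 = 0.02708 mol
mass of FeSO4·(NH4)2SO4·6H2O = 0.02708 × 392.14 = 10.62 g

10.62 g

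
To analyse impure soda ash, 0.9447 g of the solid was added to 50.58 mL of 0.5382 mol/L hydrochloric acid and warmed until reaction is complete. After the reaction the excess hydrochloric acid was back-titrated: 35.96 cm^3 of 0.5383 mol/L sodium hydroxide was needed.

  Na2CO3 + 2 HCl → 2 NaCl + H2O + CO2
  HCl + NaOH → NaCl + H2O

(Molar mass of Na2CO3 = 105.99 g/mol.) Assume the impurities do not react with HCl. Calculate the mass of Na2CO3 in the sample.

0.4168 g

n(HCl) added = 0.05058 × 0.5382 = 0.02722 mol
n(NaOH) used in back-titration = 0.03596 × 0.5383 = 0.01936 mol
n(HCl) left over = 0.01936 mol (1:1 ratio)
n(HCl) consumed by analyte = 0.02722 − 0.01936 = 7.865 × 10^-3 mol
From the 1:2 ratio, n(Na2CO3) = 1/2 × 7.865 × 10^-3 = 3.932 × 10^-3 mol
mass of Na2CO3 = 3.932 × 10^-3 × 105.99 = 0.4168 g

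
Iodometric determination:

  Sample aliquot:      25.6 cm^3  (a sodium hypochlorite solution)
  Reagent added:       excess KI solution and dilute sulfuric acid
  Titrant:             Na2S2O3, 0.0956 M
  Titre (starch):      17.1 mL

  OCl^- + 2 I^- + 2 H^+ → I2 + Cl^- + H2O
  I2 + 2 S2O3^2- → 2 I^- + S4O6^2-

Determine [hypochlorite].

0.0319 M

n(S2O3^2-) = 0.0171 × 0.0956 = 1.63 × 10^-3 mol
n(I2) = n(S2O3^2-)/2 = 8.17 × 10^-4 mol
n(OCl^-) in the aliquot = 8.17 × 10^-4 mol (1:1 ratio)
[OCl^-] = 8.17 × 10^-4 / 0.0256 = 0.0319 mol/L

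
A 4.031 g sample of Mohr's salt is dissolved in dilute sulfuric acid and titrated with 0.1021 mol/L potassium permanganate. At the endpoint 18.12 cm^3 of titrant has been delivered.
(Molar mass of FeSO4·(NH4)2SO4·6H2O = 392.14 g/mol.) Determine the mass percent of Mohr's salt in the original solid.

MnO4^- + 5 Fe^2+ + 8 H^+ → Mn^2+ + 5 Fe^3+ + 4 H2O
n(KMnO4) = 0.01812 L × 0.1021 mol/L = 1.850 × 10^-3 mol
From the 5:1 ratio, n(FeSO4·(NH4)2SO4·6H2O) = 5/1 × 1.850 × 10^-3 = 9.250 × 10^-3 mol
mass of FeSO4·(NH4)2SO4·6H2O = 9.250 × 10^-3 × 392.14 g/mol = 3.627 g
% FeSO4·(NH4)2SO4·6H2O = 3.627 / 4.031 × 100 = 89.99 %

89.99 %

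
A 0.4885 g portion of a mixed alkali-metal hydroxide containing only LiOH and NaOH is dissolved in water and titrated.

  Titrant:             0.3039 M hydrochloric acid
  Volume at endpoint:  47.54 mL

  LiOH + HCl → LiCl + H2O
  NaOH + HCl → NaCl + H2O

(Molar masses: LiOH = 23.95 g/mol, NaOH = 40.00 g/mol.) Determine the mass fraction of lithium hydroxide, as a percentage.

n(HCl) = 0.04754 × 0.3039 = 0.01445 mol
Let x = n(LiOH), y = n(NaOH).
Titrant: 1x + 1y = 0.01445;  mass: 23.95x + 40.00y = 0.4885
Solving, x = 5.570 × 10^-3 mol, y = 8.878 × 10^-3 mol
mass of LiOH = 5.570 × 10^-3 × 23.95 = 0.1334 g
% LiOH = 0.1334 / 0.4885 × 100 = 27.31 %

27.31 %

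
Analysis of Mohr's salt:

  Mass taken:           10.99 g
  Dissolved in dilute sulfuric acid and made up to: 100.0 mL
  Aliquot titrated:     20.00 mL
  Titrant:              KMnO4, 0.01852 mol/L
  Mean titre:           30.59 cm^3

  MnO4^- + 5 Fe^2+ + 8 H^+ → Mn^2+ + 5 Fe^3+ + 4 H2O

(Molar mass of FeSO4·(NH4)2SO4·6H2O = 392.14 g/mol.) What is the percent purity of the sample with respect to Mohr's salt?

50.54 %

n(KMnO4) per titration = 0.03059 × 0.01852 = 5.665 × 10^-4 mol
From the 5:1 ratio, n(FeSO4·(NH4)2SO4·6H2O) in each aliquot = 5/1 × 5.665 × 10^-4 = 2.833 × 10^-3 mol
n(FeSO4·(NH4)2SO4·6H2O) in the whole flask = 2.833 × 10^-3 × 100.0/20.00 = 0.01416 mol
mass of FeSO4·(NH4)2SO4·6H2O = 0.01416 × 392.14 = 5.554 g
% FeSO4·(NH4)2SO4·6H2O = 5.554 / 10.99 × 100 = 50.54 %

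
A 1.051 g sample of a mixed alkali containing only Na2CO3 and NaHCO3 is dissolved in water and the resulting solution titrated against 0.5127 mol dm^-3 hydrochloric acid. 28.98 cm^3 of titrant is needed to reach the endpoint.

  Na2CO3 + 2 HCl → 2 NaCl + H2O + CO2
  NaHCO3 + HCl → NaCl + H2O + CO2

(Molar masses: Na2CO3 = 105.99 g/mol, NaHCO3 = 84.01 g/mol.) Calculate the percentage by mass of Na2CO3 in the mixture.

32.06 %

n(HCl) = 0.02898 × 0.5127 = 0.01486 mol
Let x = n(Na2CO3), y = n(NaHCO3).
Titrant: 2x + 1y = 0.01486;  mass: 105.99x + 84.01y = 1.051
Solving, x = 3.180 × 10^-3 mol, y = 8.499 × 10^-3 mol
mass of Na2CO3 = 3.180 × 10^-3 × 105.99 = 0.3370 g
% Na2CO3 = 0.3370 / 1.051 × 100 = 32.06 %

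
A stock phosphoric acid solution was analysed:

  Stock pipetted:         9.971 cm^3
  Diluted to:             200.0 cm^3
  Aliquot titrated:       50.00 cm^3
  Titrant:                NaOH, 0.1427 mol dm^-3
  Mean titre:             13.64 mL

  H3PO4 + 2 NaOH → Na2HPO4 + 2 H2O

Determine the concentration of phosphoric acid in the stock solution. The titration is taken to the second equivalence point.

0.3904 mol/L

n(NaOH) = 0.01364 × 0.1427 = 1.946 × 10^-3 mol
From the 1:2 ratio, n(H3PO4) in the aliquot = 1/2 × 1.946 × 10^-3 = 9.732 × 10^-4 mol
[H3PO4]_dilute = 9.732 × 10^-4 / 0.05000 = 0.01946 mol/L
Dilution factor = 200.0 / 9.971 = 20.06
[H3PO4]_stock = 0.01946 × 20.06 = 0.3904 mol/L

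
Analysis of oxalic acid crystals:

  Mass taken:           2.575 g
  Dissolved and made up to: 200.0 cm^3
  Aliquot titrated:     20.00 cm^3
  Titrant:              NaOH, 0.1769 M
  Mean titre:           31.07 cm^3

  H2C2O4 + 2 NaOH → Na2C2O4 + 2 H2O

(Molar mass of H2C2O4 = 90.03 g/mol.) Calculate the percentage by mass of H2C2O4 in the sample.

n(NaOH) per titration = 0.03107 × 0.1769 = 5.496 × 10^-3 mol
From the 1:2 ratio, n(H2C2O4) in each aliquot = 1/2 × 5.496 × 10^-3 = 2.748 × 10^-3 mol
n(H2C2O4) in the whole flask = 2.748 × 10^-3 × 200.0/20.00 = 0.02748 mol
mass of H2C2O4 = 0.02748 × 90.03 = 2.474 g
% H2C2O4 = 2.474 / 2.575 × 100 = 96.08 %

96.08 %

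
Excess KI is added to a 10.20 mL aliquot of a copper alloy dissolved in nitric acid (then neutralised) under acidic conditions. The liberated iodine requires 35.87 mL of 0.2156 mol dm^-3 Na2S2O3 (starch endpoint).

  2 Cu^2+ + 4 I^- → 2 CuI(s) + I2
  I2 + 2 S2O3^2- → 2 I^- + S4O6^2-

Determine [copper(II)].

0.7582 mol/L

n(S2O3^2-) = 0.03587 × 0.2156 = 7.734 × 10^-3 mol
n(I2) = n(S2O3^2-)/2 = 3.867 × 10^-3 mol
From the 2:1 ratio, n(Cu2+) in the aliquot = 2/1 × 3.867 × 10^-3 = 7.734 × 10^-3 mol
[Cu2+] = 7.734 × 10^-3 / 0.01020 = 0.7582 mol/L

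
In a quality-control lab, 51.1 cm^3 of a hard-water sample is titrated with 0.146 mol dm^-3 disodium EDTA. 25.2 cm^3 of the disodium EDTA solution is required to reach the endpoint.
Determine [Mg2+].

Mg^2+ + EDTA^4- → [Mg(EDTA)]^2-
n(EDTA) = 0.0252 L × 0.146 mol/L = 3.68 × 10^-3 mol
n(Mg2+) = 3.68 × 10^-3 mol (1:1 mole ratio)
[Mg2+] = 3.68 × 10^-3 mol / 0.0511 L = 0.0720 mol/L

0.0720 mol/L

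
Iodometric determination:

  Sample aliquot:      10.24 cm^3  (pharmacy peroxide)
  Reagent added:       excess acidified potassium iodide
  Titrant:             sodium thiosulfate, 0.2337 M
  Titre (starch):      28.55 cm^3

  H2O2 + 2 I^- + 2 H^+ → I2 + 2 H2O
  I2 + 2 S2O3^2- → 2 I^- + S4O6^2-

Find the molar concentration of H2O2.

0.3258 M

n(S2O3^2-) = 0.02855 × 0.2337 = 6.672 × 10^-3 mol
n(I2) = n(S2O3^2-)/2 = 3.336 × 10^-3 mol
n(H2O2) in the aliquot = 3.336 × 10^-3 mol (1:1 ratio)
[H2O2] = 3.336 × 10^-3 / 0.01024 = 0.3258 mol/L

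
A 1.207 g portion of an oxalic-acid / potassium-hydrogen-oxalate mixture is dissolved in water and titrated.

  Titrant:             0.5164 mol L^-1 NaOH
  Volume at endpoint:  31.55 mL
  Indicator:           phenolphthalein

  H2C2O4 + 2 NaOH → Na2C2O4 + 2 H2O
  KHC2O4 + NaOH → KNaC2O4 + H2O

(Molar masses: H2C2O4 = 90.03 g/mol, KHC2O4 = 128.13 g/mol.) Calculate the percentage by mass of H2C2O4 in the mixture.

n(NaOH) = 0.03155 × 0.5164 = 0.01629 mol
Let x = n(H2C2O4), y = n(KHC2O4).
Titrant: 2x + 1y = 0.01629;  mass: 90.03x + 128.13y = 1.207
Solving, x = 5.297 × 10^-3 mol, y = 5.698 × 10^-3 mol
mass of H2C2O4 = 5.297 × 10^-3 × 90.03 = 0.4769 g
% H2C2O4 = 0.4769 / 1.207 × 100 = 39.51 %

39.51 %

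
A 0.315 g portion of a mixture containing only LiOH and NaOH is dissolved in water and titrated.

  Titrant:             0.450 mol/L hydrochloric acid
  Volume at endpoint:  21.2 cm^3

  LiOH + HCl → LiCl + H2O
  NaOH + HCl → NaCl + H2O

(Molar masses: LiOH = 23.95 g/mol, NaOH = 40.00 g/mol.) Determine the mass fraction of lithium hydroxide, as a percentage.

n(HCl) = 0.0212 × 0.450 = 9.54 × 10^-3 mol
Let x = n(LiOH), y = n(NaOH).
Titrant: 1x + 1y = 9.54 × 10^-3;  mass: 23.95x + 40.00y = 0.315
Solving, x = 4.15 × 10^-3 mol, y = 5.39 × 10^-3 mol
mass of LiOH = 4.15 × 10^-3 × 23.95 = 0.0994 g
% LiOH = 0.0994 / 0.315 × 100 = 31.5 %

31.5 %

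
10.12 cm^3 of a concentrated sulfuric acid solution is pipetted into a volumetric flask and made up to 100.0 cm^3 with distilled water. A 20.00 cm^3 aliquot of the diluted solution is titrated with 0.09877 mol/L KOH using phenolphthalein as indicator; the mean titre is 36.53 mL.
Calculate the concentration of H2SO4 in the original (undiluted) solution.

H2SO4 + 2 KOH → K2SO4 + 2 H2O
n(KOH) = 0.03653 × 0.09877 = 3.608 × 10^-3 mol
From the 1:2 ratio, n(H2SO4) in the aliquot = 1/2 × 3.608 × 10^-3 = 1.804 × 10^-3 mol
[H2SO4]_dilute = 1.804 × 10^-3 / 0.02000 = 0.09020 mol/L
Dilution factor = 100.0 / 10.12 = 9.881
[H2SO4]_stock = 0.09020 × 9.881 = 0.8913 mol/L

0.8913 mol/L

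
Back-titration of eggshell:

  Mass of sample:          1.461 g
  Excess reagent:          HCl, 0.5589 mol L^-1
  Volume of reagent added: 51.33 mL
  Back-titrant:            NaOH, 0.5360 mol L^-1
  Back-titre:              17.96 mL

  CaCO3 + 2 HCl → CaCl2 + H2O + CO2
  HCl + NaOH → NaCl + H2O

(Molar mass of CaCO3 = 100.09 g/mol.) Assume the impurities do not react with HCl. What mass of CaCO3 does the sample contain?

0.9539 g

n(HCl) added = 0.05133 × 0.5589 = 0.02869 mol
n(NaOH) used in back-titration = 0.01796 × 0.5360 = 9.627 × 10^-3 mol
n(HCl) left over = 9.627 × 10^-3 mol (1:1 ratio)
n(HCl) consumed by analyte = 0.02869 − 9.627 × 10^-3 = 0.01906 mol
From the 1:2 ratio, n(CaCO3) = 1/2 × 0.01906 = 9.531 × 10^-3 mol
mass of CaCO3 = 9.531 × 10^-3 × 100.09 = 0.9539 g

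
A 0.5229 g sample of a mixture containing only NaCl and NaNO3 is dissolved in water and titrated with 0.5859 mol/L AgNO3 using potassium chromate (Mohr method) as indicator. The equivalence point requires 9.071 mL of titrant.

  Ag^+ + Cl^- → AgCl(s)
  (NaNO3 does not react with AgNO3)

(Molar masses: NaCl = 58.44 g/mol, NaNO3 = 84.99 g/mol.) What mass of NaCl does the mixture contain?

n(AgNO3) = 0.009071 × 0.5859 = 5.315 × 10^-3 mol
Let x = n(NaCl), y = n(NaNO3).
Titrant: 1x = 5.315 × 10^-3;  mass: 58.44x + 84.99y = 0.5229
Solving, x = 5.315 × 10^-3 mol, y = 2.498 × 10^-3 mol
mass of NaCl = 5.315 × 10^-3 × 58.44 = 0.3106 g

0.3106 g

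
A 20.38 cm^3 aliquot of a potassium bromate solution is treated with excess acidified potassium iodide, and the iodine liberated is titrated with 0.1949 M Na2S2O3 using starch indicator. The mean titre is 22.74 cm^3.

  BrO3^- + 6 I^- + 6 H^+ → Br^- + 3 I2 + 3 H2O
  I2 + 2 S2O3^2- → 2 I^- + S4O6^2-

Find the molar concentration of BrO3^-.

0.03624 M

n(S2O3^2-) = 0.02274 × 0.1949 = 4.432 × 10^-3 mol
n(I2) = n(S2O3^2-)/2 = 2.216 × 10^-3 mol
From the 1:3 ratio, n(BrO3^-) in the aliquot = 1/3 × 2.216 × 10^-3 = 7.387 × 10^-4 mol
[BrO3^-] = 7.387 × 10^-4 / 0.02038 = 0.03624 mol/L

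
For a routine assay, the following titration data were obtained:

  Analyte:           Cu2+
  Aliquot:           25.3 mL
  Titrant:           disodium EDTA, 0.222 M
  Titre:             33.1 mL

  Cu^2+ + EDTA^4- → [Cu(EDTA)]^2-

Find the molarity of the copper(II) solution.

0.290 M

n(EDTA) = 0.0331 L × 0.222 mol/L = 7.35 × 10^-3 mol
n(Cu2+) = 7.35 × 10^-3 mol (1:1 mole ratio)
[Cu2+] = 7.35 × 10^-3 mol / 0.0253 L = 0.290 mol/L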